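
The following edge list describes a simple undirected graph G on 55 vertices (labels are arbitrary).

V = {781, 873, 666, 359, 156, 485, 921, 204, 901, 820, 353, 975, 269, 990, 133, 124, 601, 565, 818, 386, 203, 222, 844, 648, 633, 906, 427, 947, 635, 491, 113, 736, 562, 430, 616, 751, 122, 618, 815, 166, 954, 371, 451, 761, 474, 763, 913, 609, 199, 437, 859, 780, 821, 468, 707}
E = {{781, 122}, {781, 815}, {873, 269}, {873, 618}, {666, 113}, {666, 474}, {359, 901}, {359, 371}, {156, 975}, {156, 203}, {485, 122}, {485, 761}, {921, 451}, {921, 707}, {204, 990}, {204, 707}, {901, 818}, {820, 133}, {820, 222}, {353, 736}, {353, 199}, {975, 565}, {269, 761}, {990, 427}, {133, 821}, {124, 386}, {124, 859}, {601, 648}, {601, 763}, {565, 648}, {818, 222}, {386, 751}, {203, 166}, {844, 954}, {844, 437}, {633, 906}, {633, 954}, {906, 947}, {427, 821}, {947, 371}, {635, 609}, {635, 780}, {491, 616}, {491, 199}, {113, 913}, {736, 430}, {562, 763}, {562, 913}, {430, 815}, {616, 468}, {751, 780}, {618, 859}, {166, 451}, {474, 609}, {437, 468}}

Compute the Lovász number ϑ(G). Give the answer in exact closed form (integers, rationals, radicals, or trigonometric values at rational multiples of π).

55*cos(pi/55)/(cos(pi/55) + 1)

Vertex 736 has 2 neighbors: 353, 430.
N(166) = {203, 451}, |N(166)| = 2.
Vertex 359 has 2 neighbors: 901, 371.
Vertex 386 has 2 neighbors: 124, 751.
2-regular, N=55; connected 2-regular on 55 ⇒ C_{55}.
Distinct eigenvalues (to 3 d.p.): [2.0, 1.987, 1.948, 1.884, 1.795, 1.683, 1.548, 1.394, 1.221, 1.033, 0.831, 0.618, 0.397, 0.171, -0.057, -0.285, -0.508, -0.726, -0.933, -1.129, -1.31, -1.473, -1.618, -1.741, -1.842, -1.919, -1.971, -1.997].
With N=55: ϑ(G) = 55·(-(-1)*2*cos(pi/55))/(2−(-2*cos(pi/55))) = 55*cos(pi/55)/(cos(pi/55) + 1).
= 27.47755688… (decimal).
Lovász sandwich 27 ≤ 55*cos(pi/55)/(cos(pi/55) + 1) ≤ 28: both strict.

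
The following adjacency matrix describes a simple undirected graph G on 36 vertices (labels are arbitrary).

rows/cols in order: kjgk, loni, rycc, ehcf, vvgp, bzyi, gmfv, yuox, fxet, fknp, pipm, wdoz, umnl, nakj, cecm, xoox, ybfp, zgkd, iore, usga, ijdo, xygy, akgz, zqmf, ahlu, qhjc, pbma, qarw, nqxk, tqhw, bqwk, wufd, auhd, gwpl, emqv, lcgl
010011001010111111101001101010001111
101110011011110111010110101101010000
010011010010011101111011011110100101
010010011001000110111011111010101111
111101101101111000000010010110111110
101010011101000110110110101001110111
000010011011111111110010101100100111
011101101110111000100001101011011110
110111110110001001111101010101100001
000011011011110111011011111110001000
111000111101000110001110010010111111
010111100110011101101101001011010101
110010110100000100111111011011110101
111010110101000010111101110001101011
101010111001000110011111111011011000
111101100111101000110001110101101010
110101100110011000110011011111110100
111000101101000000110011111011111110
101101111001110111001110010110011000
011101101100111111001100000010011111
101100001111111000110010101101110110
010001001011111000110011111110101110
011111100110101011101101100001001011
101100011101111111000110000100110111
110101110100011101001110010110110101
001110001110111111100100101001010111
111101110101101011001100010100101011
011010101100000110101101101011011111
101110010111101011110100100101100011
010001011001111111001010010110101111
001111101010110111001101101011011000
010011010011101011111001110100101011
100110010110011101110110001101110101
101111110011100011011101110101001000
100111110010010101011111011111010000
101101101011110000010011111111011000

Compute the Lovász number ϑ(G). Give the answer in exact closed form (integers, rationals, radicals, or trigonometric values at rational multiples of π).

deg(ehcf) = 21; N(ehcf) = {loni, vvgp, yuox, fxet, wdoz, xoox, ybfp, iore, usga, ijdo, akgz, zqmf, ahlu, qhjc, pbma, nqxk, bqwk, auhd, gwpl, emqv, lcgl}.
deg(zqmf) = 21; N(zqmf) = {kjgk, rycc, ehcf, yuox, fxet, fknp, wdoz, umnl, nakj, cecm, xoox, ybfp, zgkd, xygy, akgz, qarw, bqwk, wufd, gwpl, emqv, lcgl}.
Vertex qhjc has 21 neighbors: rycc, ehcf, vvgp, fxet, fknp, pipm, umnl, nakj, cecm, xoox, ybfp, zgkd, iore, xygy, ahlu, pbma, tqhw, wufd, gwpl, emqv, lcgl.
deg(loni) = 21; N(loni) = {kjgk, rycc, ehcf, vvgp, yuox, fxet, pipm, wdoz, umnl, nakj, xoox, ybfp, zgkd, usga, xygy, akgz, ahlu, pbma, qarw, tqhw, wufd}.
Every vertex has degree 21 (N=36); Kneser-type, 2-subsets of [9].
Distinct eigenvalues (to 3 d.p.): [21.0, 1.0, -6.0].
Lovász: ϑ = −36(-6)/(21+-1*(-6)) = 8.
ϑ(G) ≈ 8.00000.

8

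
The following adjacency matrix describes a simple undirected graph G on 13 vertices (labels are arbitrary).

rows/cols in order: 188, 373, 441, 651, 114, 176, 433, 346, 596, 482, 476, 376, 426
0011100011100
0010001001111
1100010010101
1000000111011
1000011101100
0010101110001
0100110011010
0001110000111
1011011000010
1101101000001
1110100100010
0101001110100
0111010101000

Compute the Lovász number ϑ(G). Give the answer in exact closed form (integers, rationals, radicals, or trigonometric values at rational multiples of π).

sqrt(13)

Vertex 176 has 6 neighbors: 441, 114, 433, 346, 596, 426.
deg(346) = 6; N(346) = {651, 114, 176, 476, 376, 426}.
Vertex 433 has 6 neighbors: 373, 114, 176, 596, 482, 376.
Vertex 114 has 6 neighbors: 188, 176, 433, 346, 482, 476.
Every vertex has degree 6 (N=13); SR(13,6,2,3) — a Paley graph.
A has 3 distinct eigenvalues ≈ [6.0, 1.3028, -2.3028].
With N=13: ϑ(G) = 13·(-(-sqrt(13)/2 - 1/2))/(6−(-sqrt(13)/2 - 1/2)) = sqrt(13).
= 3.60555… (decimal).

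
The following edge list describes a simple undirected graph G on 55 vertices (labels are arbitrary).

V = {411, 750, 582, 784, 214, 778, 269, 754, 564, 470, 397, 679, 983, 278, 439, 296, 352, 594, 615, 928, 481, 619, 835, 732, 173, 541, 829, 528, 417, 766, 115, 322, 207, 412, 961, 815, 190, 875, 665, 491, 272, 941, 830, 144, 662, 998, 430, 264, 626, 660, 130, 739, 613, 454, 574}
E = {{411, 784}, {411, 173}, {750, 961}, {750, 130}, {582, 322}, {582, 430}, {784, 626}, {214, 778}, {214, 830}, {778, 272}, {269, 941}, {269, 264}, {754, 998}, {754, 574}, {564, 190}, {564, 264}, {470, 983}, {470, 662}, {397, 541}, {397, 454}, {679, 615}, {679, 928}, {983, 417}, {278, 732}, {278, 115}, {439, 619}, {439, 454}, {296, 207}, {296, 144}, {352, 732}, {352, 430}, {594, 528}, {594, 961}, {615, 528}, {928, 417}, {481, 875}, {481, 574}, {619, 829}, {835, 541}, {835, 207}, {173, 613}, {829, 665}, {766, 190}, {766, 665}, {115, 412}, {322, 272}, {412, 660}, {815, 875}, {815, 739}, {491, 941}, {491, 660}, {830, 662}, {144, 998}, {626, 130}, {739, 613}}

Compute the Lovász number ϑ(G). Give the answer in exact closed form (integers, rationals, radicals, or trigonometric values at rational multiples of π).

deg(732) = 2; N(732) = {278, 352}.
Vertex 983 has 2 neighbors: 470, 417.
deg(269) = 2; N(269) = {941, 264}.
Vertex 417 has 2 neighbors: 983, 928.
G on 55 vertices is 2-regular; the odd cycle C_{55}.
spec(A) ≈ [2.0, 1.98696, 1.94802, 1.88369, 1.7948, 1.68251, 1.54828, 1.39388, 1.2213, 1.03279, 0.83083, 0.61803, 0.39718, 0.17115, -0.05711, -0.28463, -0.50844, -0.72562, -0.93333, -1.12889, -1.30972, -1.47348, -1.61803, -1.74149, -1.84225, -1.91899, -1.97071, -1.99674] (distinct, 5 d.p.).
Lovász: ϑ = −55(-2*cos(pi/55))/(2+-(-1)*2*cos(pi/55)) = 55*cos(pi/55)/(cos(pi/55) + 1).
= 27.477556878… (decimal).
α=27, χ(Ḡ)=28; ϑ=55*cos(pi/55)/(cos(pi/55) + 1) lies between (both strict).

55*cos(pi/55)/(cos(pi/55) + 1)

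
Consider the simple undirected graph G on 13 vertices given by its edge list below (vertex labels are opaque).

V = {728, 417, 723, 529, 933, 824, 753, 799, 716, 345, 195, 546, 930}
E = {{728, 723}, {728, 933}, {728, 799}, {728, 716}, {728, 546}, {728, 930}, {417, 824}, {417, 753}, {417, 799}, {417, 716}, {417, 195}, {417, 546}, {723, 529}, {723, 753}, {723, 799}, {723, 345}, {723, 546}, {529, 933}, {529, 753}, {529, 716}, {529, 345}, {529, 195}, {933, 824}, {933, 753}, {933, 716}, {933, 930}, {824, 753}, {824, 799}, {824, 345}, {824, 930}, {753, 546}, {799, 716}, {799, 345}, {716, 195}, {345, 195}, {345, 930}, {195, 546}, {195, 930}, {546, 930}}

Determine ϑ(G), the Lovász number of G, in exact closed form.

sqrt(13)

N(546) = {728, 417, 723, 753, 195, 930}, |N(546)| = 6.
deg(824) = 6; N(824) = {417, 933, 753, 799, 345, 930}.
Vertex 930 has 6 neighbors: 728, 933, 824, 345, 195, 546.
deg(728) = 6; N(728) = {723, 933, 799, 716, 546, 930}.
13-vertex 6-regular graph: strongly regular (13,6,2,3).
Distinct eigenvalues (to 3 d.p.): [6.0, 1.303, -2.303].
−13·(-sqrt(13)/2 - 1/2) / ((6)−(-sqrt(13)/2 - 1/2)) = sqrt(13) = ϑ(G).
ϑ(G) ≈ 3.6055513.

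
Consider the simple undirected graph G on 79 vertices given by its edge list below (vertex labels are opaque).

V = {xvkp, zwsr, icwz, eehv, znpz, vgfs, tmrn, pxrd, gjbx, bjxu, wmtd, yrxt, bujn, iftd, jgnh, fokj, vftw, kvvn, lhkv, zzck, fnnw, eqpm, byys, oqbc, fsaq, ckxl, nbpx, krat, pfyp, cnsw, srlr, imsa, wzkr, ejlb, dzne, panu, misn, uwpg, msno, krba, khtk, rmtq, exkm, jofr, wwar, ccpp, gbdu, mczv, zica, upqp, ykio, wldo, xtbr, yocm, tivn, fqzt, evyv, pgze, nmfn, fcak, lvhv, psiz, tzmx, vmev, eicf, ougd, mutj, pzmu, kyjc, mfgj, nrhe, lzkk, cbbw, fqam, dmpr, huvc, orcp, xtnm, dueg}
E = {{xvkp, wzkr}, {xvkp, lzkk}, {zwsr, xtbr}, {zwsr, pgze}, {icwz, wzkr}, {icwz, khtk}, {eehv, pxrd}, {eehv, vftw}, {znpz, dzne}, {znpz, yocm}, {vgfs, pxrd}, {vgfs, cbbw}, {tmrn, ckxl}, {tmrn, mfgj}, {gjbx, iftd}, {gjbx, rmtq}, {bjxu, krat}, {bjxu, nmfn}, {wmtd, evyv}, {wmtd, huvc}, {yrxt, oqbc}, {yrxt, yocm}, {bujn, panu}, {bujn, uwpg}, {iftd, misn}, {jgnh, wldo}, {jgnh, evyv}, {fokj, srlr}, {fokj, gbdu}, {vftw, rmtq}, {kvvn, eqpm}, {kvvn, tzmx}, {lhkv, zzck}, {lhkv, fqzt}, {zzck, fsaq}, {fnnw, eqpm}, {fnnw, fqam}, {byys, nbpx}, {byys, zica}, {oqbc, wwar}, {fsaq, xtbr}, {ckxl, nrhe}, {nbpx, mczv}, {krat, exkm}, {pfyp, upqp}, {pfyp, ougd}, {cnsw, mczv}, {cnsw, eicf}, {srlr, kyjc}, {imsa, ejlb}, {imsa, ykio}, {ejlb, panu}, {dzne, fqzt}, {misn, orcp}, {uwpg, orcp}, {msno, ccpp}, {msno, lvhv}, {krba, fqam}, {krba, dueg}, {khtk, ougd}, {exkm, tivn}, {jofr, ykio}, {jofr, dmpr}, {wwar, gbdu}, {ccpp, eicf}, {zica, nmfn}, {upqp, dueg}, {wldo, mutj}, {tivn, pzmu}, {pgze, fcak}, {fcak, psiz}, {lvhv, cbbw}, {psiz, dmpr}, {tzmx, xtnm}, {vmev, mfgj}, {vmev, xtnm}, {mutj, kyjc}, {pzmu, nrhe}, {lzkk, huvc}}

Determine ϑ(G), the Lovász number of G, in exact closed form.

Vertex zica has 2 neighbors: byys, nmfn.
N(tzmx) = {kvvn, xtnm}, |N(tzmx)| = 2.
Vertex huvc has 2 neighbors: wmtd, lzkk.
N(cbbw) = {vgfs, lvhv}, |N(cbbw)| = 2.
G on 79 vertices is 2-regular; the odd cycle C_{79}.
Distinct eigenvalues (to 4 d.p.): [2.0, 1.9937, 1.9748, 1.9433, 1.8996, 1.8439, 1.7766, 1.698, 1.6086, 1.5091, 1.4001, 1.2822, 1.1562, 1.0229, 0.8831, 0.7377, 0.5877, 0.434, 0.2775, 0.1192, -0.0398, -0.1985, -0.356, -0.5112, -0.6632, -0.8111, -0.9537, -1.0904, -1.2202, -1.3422, -1.4558, -1.5601, -1.6546, -1.7386, -1.8117, -1.8733, -1.923, -1.9606, -1.9858, -1.9984].
λ_max=2, λ_min=-2*cos(pi/79); ϑ = −79·λ_min/(λ_max−λ_min) = 79*cos(pi/79)/(cos(pi/79) + 1).
≈ 39.48438 (to 5 d.p.).
α=39, χ(Ḡ)=40; ϑ=79*cos(pi/79)/(cos(pi/79) + 1) lies between (both strict).

79*cos(pi/79)/(cos(pi/79) + 1)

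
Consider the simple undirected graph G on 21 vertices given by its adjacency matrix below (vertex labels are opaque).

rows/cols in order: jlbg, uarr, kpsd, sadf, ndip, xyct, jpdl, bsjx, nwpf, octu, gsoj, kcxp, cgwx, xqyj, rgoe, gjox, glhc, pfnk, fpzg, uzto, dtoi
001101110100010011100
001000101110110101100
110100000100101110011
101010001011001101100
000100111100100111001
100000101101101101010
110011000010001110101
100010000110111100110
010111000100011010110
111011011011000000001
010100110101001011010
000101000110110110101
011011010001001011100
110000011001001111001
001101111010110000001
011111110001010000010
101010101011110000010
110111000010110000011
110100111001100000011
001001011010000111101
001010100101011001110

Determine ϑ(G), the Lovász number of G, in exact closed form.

6

N(ndip) = {sadf, jpdl, bsjx, nwpf, octu, cgwx, gjox, glhc, pfnk, dtoi}, |N(ndip)| = 10.
Vertex octu has 10 neighbors: jlbg, uarr, kpsd, ndip, xyct, bsjx, nwpf, gsoj, kcxp, dtoi.
Vertex dtoi has 10 neighbors: kpsd, ndip, jpdl, octu, kcxp, xqyj, rgoe, pfnk, fpzg, uzto.
deg(gsoj) = 10; N(gsoj) = {uarr, sadf, jpdl, bsjx, octu, kcxp, rgoe, glhc, pfnk, uzto}.
21-vertex 10-regular graph: Kneser-type, 2-subsets of [7].
spec(A) ≈ [10.0, 1.0, -4.0] (distinct, 3 d.p.).
λ_max=10, λ_min=-4; ϑ = −21·λ_min/(λ_max−λ_min) = 6.
Numerically 6.000000000.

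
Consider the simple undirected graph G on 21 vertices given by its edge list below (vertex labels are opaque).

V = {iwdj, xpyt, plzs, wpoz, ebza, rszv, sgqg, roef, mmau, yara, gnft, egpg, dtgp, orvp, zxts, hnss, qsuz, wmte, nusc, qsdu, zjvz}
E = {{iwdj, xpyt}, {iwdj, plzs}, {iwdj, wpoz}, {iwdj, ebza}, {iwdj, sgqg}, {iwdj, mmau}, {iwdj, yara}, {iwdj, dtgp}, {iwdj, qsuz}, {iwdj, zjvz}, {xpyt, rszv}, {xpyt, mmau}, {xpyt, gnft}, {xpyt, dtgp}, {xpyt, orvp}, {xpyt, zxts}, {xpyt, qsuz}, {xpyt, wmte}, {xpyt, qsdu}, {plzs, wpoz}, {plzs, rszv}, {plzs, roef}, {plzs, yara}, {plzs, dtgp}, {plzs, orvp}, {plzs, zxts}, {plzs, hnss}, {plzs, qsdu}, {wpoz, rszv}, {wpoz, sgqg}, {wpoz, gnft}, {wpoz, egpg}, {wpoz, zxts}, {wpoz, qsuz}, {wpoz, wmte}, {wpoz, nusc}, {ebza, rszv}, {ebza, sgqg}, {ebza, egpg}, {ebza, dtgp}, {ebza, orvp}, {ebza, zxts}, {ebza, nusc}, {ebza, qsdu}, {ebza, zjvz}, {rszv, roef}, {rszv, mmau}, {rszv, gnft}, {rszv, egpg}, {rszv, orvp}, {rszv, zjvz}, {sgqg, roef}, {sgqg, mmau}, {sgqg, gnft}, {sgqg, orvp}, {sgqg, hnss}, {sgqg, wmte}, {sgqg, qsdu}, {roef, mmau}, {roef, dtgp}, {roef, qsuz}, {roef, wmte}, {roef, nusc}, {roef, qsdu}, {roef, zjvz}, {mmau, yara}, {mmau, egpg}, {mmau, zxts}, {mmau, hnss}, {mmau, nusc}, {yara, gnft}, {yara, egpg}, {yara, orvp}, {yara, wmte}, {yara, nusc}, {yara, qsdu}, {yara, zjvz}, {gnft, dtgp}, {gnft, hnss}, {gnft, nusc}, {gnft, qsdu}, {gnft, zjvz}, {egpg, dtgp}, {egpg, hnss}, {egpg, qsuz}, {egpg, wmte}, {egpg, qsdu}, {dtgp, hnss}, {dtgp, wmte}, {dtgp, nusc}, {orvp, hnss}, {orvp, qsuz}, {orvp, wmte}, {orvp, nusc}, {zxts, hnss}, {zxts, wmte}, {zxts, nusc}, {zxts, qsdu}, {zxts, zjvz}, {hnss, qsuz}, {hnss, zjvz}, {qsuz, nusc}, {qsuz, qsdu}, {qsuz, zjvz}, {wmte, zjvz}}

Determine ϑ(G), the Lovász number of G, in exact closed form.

6

Vertex zjvz has 10 neighbors: iwdj, ebza, rszv, roef, yara, gnft, zxts, hnss, qsuz, wmte.
N(qsdu) = {xpyt, plzs, ebza, sgqg, roef, yara, gnft, egpg, zxts, qsuz}, |N(qsdu)| = 10.
Vertex dtgp has 10 neighbors: iwdj, xpyt, plzs, ebza, roef, gnft, egpg, hnss, wmte, nusc.
N(mmau) = {iwdj, xpyt, rszv, sgqg, roef, yara, egpg, zxts, hnss, nusc}, |N(mmau)| = 10.
deg(v) = 10 for all v (|V|=21); Kneser K(7,2) on C(7,2)=21 vertices.
spec(A) ≈ [10.0, 1.0, -4.0] (distinct, 3 d.p.).
ϑ = −N·λ_min/(λ_max−λ_min) = −21·(-4)/(10−(-4)) = 6.
ϑ(G) ≈ 6.0000.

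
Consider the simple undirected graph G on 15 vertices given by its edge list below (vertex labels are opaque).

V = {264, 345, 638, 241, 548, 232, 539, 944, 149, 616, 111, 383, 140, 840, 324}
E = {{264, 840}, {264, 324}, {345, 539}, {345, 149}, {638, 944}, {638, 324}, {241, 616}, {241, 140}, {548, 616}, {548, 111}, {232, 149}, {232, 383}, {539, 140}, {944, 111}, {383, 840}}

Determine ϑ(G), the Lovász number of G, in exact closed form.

N(383) = {232, 840}, |N(383)| = 2.
deg(241) = 2; N(241) = {616, 140}.
deg(548) = 2; N(548) = {616, 111}.
deg(840) = 2; N(840) = {264, 383}.
15-vertex 2-regular graph: this is C_{15}, the 15-cycle.
A has 8 distinct eigenvalues ≈ [2.0, 1.827091, 1.338261, 0.618034, -0.209057, -1.0, -1.618034, -1.956295].
With N=15: ϑ(G) = 15·(-(-1)*2*cos(pi/15))/(2−(-2*cos(pi/15))) = 15*cos(pi/15)/(cos(pi/15) + 1).
Numerically 7.4171.
Sandwich: α(G)=7 ≤ ϑ(G)=15*cos(pi/15)/(cos(pi/15) + 1) ≤ χ(Ḡ)=8 (both strict).

15*cos(pi/15)/(cos(pi/15) + 1)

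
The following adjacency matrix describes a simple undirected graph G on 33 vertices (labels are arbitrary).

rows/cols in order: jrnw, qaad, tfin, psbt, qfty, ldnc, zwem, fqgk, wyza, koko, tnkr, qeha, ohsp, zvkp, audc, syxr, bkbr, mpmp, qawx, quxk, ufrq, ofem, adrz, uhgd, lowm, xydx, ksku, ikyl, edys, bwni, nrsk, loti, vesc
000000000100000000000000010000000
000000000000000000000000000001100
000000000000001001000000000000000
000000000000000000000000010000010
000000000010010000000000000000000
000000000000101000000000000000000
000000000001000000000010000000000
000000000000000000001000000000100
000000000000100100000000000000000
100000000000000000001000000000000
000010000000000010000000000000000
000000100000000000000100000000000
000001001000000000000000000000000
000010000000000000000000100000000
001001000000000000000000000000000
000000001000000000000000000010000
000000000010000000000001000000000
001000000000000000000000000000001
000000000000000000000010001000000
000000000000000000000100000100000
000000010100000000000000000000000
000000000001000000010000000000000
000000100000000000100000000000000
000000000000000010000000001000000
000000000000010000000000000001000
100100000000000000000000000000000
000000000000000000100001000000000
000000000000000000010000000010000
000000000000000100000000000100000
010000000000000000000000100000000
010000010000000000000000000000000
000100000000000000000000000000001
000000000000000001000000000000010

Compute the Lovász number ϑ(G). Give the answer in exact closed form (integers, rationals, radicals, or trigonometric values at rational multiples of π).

N(tfin) = {audc, mpmp}, |N(tfin)| = 2.
Vertex vesc has 2 neighbors: mpmp, loti.
deg(xydx) = 2; N(xydx) = {jrnw, psbt}.
deg(edys) = 2; N(edys) = {syxr, ikyl}.
deg(v) = 2 for all v (|V|=33); the odd cycle C_{33}.
spec(A) ≈ [2.0, 1.963857, 1.856736, 1.682507, 1.447468, 1.160114, 0.83083, 0.471518, 0.095164, -0.28463, -0.654136, -1.0, -1.309721, -1.572106, -1.777671, -1.918986, -1.990944] (distinct, 6 d.p.).
ϑ = −N·λ_min/(λ_max−λ_min) = −33·(-2*cos(pi/33))/(2−(-2*cos(pi/33))) = 33*cos(pi/33)/(cos(pi/33) + 1).
Numerically 16.4625586.
16 ≤ 33*cos(pi/33)/(cos(pi/33) + 1) ≤ 17: both strict.

33*cos(pi/33)/(cos(pi/33) + 1)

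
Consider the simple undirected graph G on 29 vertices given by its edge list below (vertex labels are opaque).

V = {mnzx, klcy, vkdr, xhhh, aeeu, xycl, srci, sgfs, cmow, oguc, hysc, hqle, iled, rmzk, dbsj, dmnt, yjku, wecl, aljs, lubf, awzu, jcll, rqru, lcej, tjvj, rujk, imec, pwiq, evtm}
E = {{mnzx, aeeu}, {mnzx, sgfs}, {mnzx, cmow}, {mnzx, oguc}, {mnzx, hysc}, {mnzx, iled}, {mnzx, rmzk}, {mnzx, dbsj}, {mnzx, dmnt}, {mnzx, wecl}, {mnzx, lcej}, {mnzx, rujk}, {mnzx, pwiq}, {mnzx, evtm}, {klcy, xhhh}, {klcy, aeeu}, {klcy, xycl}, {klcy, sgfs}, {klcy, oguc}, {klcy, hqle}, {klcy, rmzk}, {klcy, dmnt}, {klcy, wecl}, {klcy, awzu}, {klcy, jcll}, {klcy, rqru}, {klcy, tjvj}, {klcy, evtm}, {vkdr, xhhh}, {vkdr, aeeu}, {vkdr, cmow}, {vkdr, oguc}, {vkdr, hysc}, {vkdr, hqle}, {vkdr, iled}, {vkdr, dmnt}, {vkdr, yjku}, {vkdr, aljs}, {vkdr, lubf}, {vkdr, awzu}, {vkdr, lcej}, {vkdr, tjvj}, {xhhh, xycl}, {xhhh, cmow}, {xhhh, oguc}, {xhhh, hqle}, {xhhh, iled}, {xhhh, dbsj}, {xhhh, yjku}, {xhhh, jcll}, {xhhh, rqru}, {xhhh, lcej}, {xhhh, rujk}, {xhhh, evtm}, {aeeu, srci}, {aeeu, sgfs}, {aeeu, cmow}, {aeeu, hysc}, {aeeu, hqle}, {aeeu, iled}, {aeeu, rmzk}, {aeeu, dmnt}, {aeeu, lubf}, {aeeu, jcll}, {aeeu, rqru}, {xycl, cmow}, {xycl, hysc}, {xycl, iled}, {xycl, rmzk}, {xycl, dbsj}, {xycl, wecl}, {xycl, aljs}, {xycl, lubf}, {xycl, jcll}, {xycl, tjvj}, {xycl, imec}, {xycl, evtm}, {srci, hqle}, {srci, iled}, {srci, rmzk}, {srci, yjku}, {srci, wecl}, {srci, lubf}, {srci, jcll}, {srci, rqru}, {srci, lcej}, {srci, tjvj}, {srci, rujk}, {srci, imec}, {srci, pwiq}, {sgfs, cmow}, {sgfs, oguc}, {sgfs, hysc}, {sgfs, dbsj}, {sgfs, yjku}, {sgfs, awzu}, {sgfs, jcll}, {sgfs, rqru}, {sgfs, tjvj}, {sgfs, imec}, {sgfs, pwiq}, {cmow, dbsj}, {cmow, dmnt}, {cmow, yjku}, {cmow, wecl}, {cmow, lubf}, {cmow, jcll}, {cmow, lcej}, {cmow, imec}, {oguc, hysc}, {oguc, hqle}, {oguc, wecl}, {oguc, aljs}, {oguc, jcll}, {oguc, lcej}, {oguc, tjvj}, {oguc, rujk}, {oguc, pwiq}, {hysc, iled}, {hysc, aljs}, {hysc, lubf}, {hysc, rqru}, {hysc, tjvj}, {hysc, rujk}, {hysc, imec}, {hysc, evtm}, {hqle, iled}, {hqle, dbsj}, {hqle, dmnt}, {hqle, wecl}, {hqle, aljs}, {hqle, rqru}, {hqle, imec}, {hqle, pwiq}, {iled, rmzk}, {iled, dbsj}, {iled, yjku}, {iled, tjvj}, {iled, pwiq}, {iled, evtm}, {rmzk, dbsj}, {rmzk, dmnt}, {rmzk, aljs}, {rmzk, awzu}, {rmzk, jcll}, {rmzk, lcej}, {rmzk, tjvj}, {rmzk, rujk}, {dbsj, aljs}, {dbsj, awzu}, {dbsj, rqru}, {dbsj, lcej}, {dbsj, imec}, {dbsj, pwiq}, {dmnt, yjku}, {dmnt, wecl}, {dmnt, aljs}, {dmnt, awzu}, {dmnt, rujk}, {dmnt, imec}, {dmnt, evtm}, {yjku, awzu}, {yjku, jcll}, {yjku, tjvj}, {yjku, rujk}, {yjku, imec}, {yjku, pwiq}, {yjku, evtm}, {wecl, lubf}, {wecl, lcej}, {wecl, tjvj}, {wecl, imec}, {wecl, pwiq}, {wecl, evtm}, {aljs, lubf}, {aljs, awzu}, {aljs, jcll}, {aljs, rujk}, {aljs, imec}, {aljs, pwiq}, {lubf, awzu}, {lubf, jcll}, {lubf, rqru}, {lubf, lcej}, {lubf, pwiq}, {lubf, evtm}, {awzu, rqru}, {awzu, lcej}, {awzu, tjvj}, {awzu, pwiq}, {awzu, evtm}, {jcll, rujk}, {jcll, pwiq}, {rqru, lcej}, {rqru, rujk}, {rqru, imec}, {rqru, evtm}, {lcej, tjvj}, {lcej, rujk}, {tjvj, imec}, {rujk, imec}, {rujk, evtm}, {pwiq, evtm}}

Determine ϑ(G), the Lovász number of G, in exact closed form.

N(pwiq) = {mnzx, srci, sgfs, oguc, hqle, iled, dbsj, yjku, wecl, aljs, lubf, awzu, jcll, evtm}, |N(pwiq)| = 14.
deg(rmzk) = 14; N(rmzk) = {mnzx, klcy, aeeu, xycl, srci, iled, dbsj, dmnt, aljs, awzu, jcll, lcej, tjvj, rujk}.
Vertex tjvj has 14 neighbors: klcy, vkdr, xycl, srci, sgfs, oguc, hysc, iled, rmzk, yjku, wecl, awzu, lcej, imec.
deg(imec) = 14; N(imec) = {xycl, srci, sgfs, cmow, hysc, hqle, dbsj, dmnt, yjku, wecl, aljs, rqru, tjvj, rujk}.
29-vertex 14-regular graph: SR(29,14,6,7) — a Paley graph.
Distinct eigenvalues (to 5 d.p.): [14.0, 2.19258, -3.19258].
λ_max=14, λ_min=-sqrt(29)/2 - 1/2; ϑ = −29·λ_min/(λ_max−λ_min) = sqrt(29).
Numerically 5.3851648.

sqrt(29)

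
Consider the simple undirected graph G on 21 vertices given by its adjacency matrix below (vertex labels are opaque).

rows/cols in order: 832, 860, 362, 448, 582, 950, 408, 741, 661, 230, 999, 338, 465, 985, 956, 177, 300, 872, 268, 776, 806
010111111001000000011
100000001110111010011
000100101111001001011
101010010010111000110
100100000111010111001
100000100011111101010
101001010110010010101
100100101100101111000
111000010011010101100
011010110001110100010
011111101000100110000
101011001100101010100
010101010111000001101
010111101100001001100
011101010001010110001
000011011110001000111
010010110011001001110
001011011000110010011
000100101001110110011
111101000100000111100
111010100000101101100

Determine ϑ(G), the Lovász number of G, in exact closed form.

N(832) = {860, 448, 582, 950, 408, 741, 661, 338, 776, 806}, |N(832)| = 10.
Vertex 362 has 10 neighbors: 448, 408, 661, 230, 999, 338, 956, 872, 776, 806.
deg(872) = 10; N(872) = {362, 582, 950, 741, 661, 465, 985, 300, 776, 806}.
deg(860) = 10; N(860) = {832, 661, 230, 999, 465, 985, 956, 300, 776, 806}.
deg(v) = 10 for all v (|V|=21); Kneser K(7,2) on C(7,2)=21 vertices.
A has 3 distinct eigenvalues ≈ [10.0, 1.0, -4.0].
Lovász: ϑ = −21(-4)/(10+-1*(-4)) = 6.
≈ 6.00000 (to 5 d.p.).

6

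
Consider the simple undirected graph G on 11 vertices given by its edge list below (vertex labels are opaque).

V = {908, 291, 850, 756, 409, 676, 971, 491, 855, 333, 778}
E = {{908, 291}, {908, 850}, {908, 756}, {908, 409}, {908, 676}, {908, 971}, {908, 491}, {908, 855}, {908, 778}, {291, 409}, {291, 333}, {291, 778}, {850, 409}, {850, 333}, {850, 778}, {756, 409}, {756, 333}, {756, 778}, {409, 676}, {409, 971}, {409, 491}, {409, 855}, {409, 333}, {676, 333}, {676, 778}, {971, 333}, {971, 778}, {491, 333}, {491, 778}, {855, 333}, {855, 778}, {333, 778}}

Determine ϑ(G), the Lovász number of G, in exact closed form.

N(908) = {291, 850, 756, 409, 676, 971, 491, 855, 778}, |N(908)| = 9.
deg(491) = 4; N(491) = {908, 409, 333, 778}.
deg(971) = 4; N(971) = {908, 409, 333, 778}.
N(756) = {908, 409, 333, 778}, |N(756)| = 4.
Complete multipartite on [7, 2, 2]: sandwich collapses at ϑ=7.
Numerically 7.00000000.
Lovász sandwich 7 ≤ 7 ≤ 7: collapsed.

7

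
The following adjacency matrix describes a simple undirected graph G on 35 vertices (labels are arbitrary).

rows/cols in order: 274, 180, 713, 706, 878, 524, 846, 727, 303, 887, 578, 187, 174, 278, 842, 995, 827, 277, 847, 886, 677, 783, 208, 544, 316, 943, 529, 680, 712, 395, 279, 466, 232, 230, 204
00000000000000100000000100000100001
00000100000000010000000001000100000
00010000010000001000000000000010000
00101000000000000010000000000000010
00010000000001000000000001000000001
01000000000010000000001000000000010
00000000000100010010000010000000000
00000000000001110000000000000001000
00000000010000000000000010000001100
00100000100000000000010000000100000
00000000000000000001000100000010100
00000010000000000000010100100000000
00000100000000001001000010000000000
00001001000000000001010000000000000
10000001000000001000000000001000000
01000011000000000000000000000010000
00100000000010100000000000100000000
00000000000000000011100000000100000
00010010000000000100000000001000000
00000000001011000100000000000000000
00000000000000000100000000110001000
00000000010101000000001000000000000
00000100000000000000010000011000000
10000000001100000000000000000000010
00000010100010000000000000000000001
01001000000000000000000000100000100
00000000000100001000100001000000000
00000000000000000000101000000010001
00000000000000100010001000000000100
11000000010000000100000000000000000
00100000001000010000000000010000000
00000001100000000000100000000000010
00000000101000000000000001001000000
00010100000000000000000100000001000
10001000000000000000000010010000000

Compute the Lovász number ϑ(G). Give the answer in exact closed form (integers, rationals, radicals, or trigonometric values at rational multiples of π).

15

deg(878) = 4; N(878) = {706, 278, 943, 204}.
N(943) = {180, 878, 529, 232}, |N(943)| = 4.
deg(279) = 4; N(279) = {713, 578, 995, 680}.
Vertex 727 has 4 neighbors: 278, 842, 995, 466.
G on 35 vertices is 4-regular; Kneser-type, 3-subsets of [7].
spec(A) ≈ [4.0, 2.0, -1.0, -3.0] (distinct, 6 d.p.).
With N=35: ϑ(G) = 35·(-1*(-3))/(4−(-3)) = 15.
= 15.00000000… (decimal).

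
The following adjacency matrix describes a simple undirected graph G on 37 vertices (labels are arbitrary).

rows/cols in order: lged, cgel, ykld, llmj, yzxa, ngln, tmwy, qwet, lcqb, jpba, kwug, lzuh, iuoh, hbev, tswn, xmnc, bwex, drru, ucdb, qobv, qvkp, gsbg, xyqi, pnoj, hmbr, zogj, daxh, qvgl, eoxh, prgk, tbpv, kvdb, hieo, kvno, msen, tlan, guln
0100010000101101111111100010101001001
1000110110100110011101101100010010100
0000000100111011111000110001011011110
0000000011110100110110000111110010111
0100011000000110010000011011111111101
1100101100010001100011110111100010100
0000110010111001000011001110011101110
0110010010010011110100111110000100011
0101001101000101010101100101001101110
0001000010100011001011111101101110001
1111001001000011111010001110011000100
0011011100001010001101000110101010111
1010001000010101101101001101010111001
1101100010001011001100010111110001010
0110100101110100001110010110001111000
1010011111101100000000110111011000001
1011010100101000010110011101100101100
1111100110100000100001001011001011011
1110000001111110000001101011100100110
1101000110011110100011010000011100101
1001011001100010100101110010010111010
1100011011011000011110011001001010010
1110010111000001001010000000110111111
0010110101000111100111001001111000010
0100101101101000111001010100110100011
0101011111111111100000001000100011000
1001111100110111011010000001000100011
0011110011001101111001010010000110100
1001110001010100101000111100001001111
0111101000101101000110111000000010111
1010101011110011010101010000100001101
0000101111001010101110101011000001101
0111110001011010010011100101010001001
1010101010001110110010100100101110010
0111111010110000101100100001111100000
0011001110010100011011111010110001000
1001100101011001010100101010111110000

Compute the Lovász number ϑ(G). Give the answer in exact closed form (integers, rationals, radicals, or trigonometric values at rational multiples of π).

deg(qwet) = 18; N(qwet) = {cgel, ykld, ngln, lcqb, lzuh, tswn, xmnc, bwex, drru, qobv, xyqi, pnoj, hmbr, zogj, daxh, kvdb, tlan, guln}.
N(yzxa) = {cgel, ngln, tmwy, hbev, tswn, drru, pnoj, hmbr, daxh, qvgl, eoxh, prgk, tbpv, kvdb, hieo, kvno, msen, guln}, |N(yzxa)| = 18.
N(qvkp) = {lged, llmj, ngln, tmwy, jpba, kwug, tswn, bwex, qobv, gsbg, xyqi, pnoj, daxh, prgk, kvdb, hieo, kvno, tlan}, |N(qvkp)| = 18.
N(bwex) = {lged, ykld, llmj, ngln, qwet, kwug, iuoh, drru, qobv, qvkp, pnoj, hmbr, zogj, qvgl, eoxh, kvdb, kvno, msen}, |N(bwex)| = 18.
deg(v) = 18 for all v (|V|=37); Paley(37): SR with (k,λ,μ)=(18,8,9).
Distinct eigenvalues (to 4 d.p.): [18.0, 2.5414, -3.5414].
ϑ = −N·λ_min/(λ_max−λ_min) = −37·(-sqrt(37)/2 - 1/2)/(18−(-sqrt(37)/2 - 1/2)) = sqrt(37).
ϑ(G) ≈ 6.0827625.

sqrt(37)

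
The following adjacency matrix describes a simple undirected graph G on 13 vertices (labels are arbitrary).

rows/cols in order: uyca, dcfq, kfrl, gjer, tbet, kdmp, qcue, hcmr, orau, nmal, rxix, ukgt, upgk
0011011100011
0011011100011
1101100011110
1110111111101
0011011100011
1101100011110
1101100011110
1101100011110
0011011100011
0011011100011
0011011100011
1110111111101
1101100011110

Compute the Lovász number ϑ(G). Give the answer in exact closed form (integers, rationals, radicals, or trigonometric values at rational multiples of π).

6

Vertex qcue has 8 neighbors: uyca, dcfq, gjer, tbet, orau, nmal, rxix, ukgt.
Vertex ukgt has 11 neighbors: uyca, dcfq, kfrl, tbet, kdmp, qcue, hcmr, orau, nmal, rxix, upgk.
N(upgk) = {uyca, dcfq, gjer, tbet, orau, nmal, rxix, ukgt}, |N(upgk)| = 8.
Vertex hcmr has 8 neighbors: uyca, dcfq, gjer, tbet, orau, nmal, rxix, ukgt.
Complete 3-partite, parts [6, 5, 2]: perfect, ϑ = α = 6.
≈ 6.00000000 (to 8 d.p.).
Check 6 ≤ 6 ≤ 6: collapsed.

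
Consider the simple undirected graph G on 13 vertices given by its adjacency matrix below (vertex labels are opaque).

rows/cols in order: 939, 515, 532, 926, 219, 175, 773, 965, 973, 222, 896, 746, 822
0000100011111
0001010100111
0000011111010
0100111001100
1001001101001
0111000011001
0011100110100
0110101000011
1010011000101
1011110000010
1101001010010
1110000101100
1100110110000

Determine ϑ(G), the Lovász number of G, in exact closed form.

sqrt(13)

Vertex 896 has 6 neighbors: 939, 515, 926, 773, 973, 746.
Vertex 219 has 6 neighbors: 939, 926, 773, 965, 222, 822.
Vertex 222 has 6 neighbors: 939, 532, 926, 219, 175, 746.
deg(939) = 6; N(939) = {219, 973, 222, 896, 746, 822}.
deg(v) = 6 for all v (|V|=13); strongly regular (13,6,2,3).
A has 3 distinct eigenvalues ≈ [6.0, 1.302776, -2.302776].
With N=13: ϑ(G) = 13·(-(-sqrt(13)/2 - 1/2))/(6−(-sqrt(13)/2 - 1/2)) = sqrt(13).
ϑ(G) ≈ 3.60555128.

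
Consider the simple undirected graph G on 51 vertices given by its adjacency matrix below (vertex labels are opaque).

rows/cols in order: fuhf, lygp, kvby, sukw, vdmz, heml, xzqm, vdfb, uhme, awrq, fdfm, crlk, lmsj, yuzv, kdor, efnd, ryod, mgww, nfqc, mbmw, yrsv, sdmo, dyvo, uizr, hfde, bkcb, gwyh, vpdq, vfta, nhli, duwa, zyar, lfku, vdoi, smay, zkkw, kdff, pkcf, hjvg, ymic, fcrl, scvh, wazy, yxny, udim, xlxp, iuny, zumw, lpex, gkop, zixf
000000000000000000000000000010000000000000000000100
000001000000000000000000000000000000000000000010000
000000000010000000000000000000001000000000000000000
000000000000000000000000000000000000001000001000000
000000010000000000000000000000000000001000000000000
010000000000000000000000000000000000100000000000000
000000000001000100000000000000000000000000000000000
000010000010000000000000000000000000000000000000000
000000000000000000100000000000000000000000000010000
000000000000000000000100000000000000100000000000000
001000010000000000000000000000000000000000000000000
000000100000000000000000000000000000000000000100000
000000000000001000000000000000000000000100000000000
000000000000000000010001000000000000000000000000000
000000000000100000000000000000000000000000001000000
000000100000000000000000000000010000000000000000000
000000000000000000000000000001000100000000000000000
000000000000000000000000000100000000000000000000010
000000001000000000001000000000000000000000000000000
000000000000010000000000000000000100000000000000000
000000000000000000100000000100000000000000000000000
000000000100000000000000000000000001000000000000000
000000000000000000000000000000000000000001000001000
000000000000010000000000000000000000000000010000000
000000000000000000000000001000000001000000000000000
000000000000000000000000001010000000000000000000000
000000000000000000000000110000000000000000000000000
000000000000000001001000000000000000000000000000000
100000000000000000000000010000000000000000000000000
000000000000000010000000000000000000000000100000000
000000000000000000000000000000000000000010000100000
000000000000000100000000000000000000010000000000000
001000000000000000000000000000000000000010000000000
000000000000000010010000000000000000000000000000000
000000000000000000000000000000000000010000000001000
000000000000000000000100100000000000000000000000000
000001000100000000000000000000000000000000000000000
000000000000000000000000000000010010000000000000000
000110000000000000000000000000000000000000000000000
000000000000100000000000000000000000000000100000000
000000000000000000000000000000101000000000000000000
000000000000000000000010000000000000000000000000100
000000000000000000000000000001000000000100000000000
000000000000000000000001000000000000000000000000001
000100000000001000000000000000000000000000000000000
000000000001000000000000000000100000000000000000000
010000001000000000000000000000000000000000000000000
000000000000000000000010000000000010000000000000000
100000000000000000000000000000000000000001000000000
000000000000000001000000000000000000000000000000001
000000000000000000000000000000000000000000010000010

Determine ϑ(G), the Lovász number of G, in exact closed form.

Vertex kdor has 2 neighbors: lmsj, udim.
deg(crlk) = 2; N(crlk) = {xzqm, xlxp}.
Vertex vdmz has 2 neighbors: vdfb, hjvg.
Vertex uhme has 2 neighbors: nfqc, iuny.
Every vertex has degree 2 (N=51); the odd cycle C_{51}.
The 26 distinct eigenvalues: [2.0, 1.984841, 1.939594, 1.864944, 1.762024, 1.632394, 1.478018, 1.301237, 1.10473, 0.891477, 0.66471, 0.427866, 0.184537, -0.06159, -0.306783, -0.547326, -0.779572, -1.0, -1.205269, -1.392268, -1.558161, -1.700434, -1.816931, -1.905884, -1.965946, -1.996207].
−51·(-2*cos(pi/51)) / ((2)−(-2*cos(pi/51))) = 51*cos(pi/51)/(cos(pi/51) + 1) = ϑ(G).
= 25.4757945… (decimal).
Sandwich: α(G)=25 ≤ ϑ(G)=51*cos(pi/51)/(cos(pi/51) + 1) ≤ χ(Ḡ)=26 (both strict).

51*cos(pi/51)/(cos(pi/51) + 1)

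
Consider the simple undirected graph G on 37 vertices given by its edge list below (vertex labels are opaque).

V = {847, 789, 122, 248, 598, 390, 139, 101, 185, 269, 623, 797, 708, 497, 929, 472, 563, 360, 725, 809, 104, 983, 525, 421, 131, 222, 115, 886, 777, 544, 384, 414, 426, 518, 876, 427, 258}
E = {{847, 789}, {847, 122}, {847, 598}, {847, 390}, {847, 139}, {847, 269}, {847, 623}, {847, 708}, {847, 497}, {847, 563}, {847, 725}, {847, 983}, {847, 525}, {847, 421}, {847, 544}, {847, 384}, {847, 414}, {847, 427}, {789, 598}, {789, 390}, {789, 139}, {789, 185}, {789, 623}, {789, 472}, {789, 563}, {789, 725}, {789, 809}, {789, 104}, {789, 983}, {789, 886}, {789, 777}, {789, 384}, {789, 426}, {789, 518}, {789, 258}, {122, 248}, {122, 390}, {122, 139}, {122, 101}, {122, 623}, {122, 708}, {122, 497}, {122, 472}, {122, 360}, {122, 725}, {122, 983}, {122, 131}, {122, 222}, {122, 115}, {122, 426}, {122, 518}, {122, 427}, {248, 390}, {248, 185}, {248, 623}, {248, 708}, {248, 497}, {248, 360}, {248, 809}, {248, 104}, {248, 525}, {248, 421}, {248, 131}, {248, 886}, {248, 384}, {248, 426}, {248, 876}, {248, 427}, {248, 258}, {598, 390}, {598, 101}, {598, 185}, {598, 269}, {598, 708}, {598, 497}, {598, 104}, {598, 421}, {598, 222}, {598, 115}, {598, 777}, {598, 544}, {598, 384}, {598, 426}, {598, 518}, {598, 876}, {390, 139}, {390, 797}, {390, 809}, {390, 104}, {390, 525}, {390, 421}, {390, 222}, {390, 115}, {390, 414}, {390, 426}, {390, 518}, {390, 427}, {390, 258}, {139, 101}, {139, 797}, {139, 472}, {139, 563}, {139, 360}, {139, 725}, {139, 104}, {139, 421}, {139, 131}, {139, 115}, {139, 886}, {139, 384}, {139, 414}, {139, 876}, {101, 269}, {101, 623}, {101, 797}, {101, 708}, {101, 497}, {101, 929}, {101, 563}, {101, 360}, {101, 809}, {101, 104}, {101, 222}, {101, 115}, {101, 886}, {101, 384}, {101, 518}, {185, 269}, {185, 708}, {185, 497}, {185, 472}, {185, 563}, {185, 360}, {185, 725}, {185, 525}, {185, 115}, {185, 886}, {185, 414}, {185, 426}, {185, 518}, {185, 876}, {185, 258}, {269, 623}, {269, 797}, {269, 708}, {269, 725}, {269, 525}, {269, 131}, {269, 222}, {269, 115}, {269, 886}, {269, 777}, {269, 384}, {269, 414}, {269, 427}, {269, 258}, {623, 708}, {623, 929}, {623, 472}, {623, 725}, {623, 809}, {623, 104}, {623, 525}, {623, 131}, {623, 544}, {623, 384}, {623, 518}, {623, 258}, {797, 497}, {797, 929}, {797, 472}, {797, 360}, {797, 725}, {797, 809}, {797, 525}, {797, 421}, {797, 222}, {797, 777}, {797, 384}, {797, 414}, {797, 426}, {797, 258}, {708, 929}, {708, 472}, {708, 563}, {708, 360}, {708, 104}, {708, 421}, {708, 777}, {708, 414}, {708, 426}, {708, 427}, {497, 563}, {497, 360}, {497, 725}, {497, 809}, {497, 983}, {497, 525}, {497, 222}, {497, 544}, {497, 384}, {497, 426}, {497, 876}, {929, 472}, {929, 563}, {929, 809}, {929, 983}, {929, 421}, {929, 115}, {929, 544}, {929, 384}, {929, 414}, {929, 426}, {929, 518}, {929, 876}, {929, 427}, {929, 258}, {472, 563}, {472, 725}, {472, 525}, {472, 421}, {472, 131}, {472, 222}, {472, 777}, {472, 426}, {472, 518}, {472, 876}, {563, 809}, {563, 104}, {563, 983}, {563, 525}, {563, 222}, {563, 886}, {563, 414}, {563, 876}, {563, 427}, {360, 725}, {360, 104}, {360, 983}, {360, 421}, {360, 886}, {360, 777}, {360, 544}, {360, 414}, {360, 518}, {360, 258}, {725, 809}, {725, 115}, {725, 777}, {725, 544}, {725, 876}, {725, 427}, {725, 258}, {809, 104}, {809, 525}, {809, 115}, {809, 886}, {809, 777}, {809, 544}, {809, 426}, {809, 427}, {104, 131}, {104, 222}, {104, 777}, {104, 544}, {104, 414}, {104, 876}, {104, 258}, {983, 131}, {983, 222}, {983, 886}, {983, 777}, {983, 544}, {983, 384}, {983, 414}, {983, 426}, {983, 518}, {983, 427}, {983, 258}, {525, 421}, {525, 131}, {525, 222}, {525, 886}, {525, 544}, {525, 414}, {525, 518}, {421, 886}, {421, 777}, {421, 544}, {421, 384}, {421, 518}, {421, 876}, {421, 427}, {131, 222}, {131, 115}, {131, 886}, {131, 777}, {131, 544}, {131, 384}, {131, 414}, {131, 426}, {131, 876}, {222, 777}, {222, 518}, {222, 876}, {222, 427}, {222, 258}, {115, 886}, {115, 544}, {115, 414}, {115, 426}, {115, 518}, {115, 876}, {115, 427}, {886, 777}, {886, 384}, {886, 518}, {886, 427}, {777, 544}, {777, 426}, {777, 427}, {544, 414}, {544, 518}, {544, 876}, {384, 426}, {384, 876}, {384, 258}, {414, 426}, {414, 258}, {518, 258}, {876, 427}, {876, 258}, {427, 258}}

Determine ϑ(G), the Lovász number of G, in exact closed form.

deg(115) = 18; N(115) = {122, 598, 390, 139, 101, 185, 269, 929, 725, 809, 131, 886, 544, 414, 426, 518, 876, 427}.
deg(563) = 18; N(563) = {847, 789, 139, 101, 185, 708, 497, 929, 472, 809, 104, 983, 525, 222, 886, 414, 876, 427}.
Vertex 426 has 18 neighbors: 789, 122, 248, 598, 390, 185, 797, 708, 497, 929, 472, 809, 983, 131, 115, 777, 384, 414.
N(789) = {847, 598, 390, 139, 185, 623, 472, 563, 725, 809, 104, 983, 886, 777, 384, 426, 518, 258}, |N(789)| = 18.
Every vertex has degree 18 (N=37); strongly regular (37,18,8,9).
The 3 distinct eigenvalues: [18.0, 2.541381, -3.541381].
Lovász: ϑ = −37(-sqrt(37)/2 - 1/2)/(18+-(-sqrt(37)/2 - 1/2)) = sqrt(37).
≈ 6.08276253 (to 8 d.p.).

sqrt(37)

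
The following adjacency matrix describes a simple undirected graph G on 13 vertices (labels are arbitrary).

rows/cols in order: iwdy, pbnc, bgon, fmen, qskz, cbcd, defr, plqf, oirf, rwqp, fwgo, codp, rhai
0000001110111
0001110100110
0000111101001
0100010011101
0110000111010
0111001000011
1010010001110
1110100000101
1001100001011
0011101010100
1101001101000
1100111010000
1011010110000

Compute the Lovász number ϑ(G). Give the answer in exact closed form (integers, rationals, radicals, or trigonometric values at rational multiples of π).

sqrt(13)

Vertex qskz has 6 neighbors: pbnc, bgon, plqf, oirf, rwqp, codp.
deg(rhai) = 6; N(rhai) = {iwdy, bgon, fmen, cbcd, plqf, oirf}.
deg(cbcd) = 6; N(cbcd) = {pbnc, bgon, fmen, defr, codp, rhai}.
deg(plqf) = 6; N(plqf) = {iwdy, pbnc, bgon, qskz, fwgo, rhai}.
deg(v) = 6 for all v (|V|=13); Paley(13): SR with (k,λ,μ)=(6,2,3).
A has 3 distinct eigenvalues ≈ [6.0, 1.303, -2.303].
Lovász (edge-transitive): ϑ = −13·(-sqrt(13)/2 - 1/2)/((6)−(-sqrt(13)/2 - 1/2)) = sqrt(13).
ϑ(G) ≈ 3.605551.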